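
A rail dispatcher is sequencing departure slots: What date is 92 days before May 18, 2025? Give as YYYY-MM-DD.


Start: 2025-05-18
Subtracting 92 days
Days already passed in May: 18
After going back through May: 74 more days to subtract
April 2025: 30 days, 44 remaining
March 2025: 31 days, 13 remaining
February 2025 has 28 days, need 13
Result: 2025-02-15

2025-02-15


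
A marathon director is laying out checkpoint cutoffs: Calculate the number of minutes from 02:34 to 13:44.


Start time: 02:34 = 154 minutes from midnight
End time: 13:44 = 824 minutes from midnight
Difference: 824 - 154 = 670 minutes
That is 11 hours and 10 minutes

670


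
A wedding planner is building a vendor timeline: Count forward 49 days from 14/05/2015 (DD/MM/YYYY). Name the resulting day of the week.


Start: 2015-05-14 (Thursday)
Step 1 - find target date: add 49 days
  2015-05-14 + 49 days = 2015-07-02
Step 2 - day of week:
  49 mod 7 = 0
  Thursday + 0 days -> Thursday
Result: Thursday (2015-07-02)

Thursday


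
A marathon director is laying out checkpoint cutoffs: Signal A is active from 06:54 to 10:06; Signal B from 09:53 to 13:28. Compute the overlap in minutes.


Interval A: [414, 606] minutes from midnight
Interval B: [593, 808] minutes from midnight
Overlap start = max(414, 593) = 593
Overlap end = min(606, 808) = 606
Overlap = 606 - 593 = 13 minutes

13


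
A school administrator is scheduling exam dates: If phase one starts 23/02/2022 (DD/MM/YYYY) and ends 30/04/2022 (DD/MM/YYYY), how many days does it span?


Start date: 2022-02-23
End date: 2022-04-30
Feb 2022: +6 days
Mar 2022: +31 days
Apr 2022: +29 days
Total: 66 days

66


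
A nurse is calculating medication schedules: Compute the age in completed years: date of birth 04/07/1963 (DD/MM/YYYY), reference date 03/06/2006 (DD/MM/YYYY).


Birth: 1963-07-04
Reference: 2006-06-03
Year difference: 2006 - 1963 = 43
Has birthday (07-04) occurred by 06-03? No
Birthday not yet reached this year -> subtract 1
Age in full years: 42

42


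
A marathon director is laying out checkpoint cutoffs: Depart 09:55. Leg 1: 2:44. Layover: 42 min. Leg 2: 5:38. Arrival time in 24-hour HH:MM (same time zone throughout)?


Depart: 09:55
Leg 1: +164 min -> 12:39
Layover: +42 min -> 13:21
Leg 2: +338 min -> 18:59
Total travel: 544 minutes = 9h 4m
Arrival: 18:59

18:59


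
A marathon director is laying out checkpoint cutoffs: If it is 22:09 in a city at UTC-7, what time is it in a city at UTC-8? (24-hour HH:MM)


Local time: 22:09 at UTC-7 (offset -7h)
Target zone: UTC-8 (offset -8h)
Difference: -8 - (-7) = -1 hours
Calculation: 22 + (-1) = 21
Result: 21:09

21:09


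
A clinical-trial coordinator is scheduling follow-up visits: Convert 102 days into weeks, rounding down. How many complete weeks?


Total days: 102
Days per week: 7
Division: 102 / 7 = 14 remainder 4
Complete weeks: 14
Remaining days: 4

14


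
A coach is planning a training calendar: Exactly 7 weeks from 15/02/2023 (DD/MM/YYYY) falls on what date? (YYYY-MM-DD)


Start: 2023-02-15
Weeks to add: 7
Convert to days: 7 x 7 = 49 days
Add 49 days to 2023-02-15
Result: 2023-04-05

2023-04-05


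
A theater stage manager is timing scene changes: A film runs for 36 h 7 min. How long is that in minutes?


Hours: 36
Minutes: 7
Convert hours to minutes: 36 x 60 = 2160
Add remaining minutes: 2160 + 7 = 2167

2167


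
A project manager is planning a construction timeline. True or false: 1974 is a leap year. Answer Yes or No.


Year: 1974
Divisible by 4? 1974 / 4 = 493.5 -> No
Not divisible by 4, so NOT a leap year

No


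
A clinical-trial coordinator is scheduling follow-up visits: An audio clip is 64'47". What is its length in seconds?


Minutes: 64
Seconds: 47
Convert minutes to seconds: 64 x 60 = 3840
Add remaining seconds: 3840 + 47 = 3887

3887


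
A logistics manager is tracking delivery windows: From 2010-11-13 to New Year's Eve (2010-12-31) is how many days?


Start: November 13, 2010
End: December 31, 2010
Days left in November: 17
December: 31
Sum of remaining months: 31
Total: 17 + 31 = 48

48


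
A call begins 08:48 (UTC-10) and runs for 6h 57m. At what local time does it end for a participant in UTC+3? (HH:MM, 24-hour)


Start: 08:48 in UTC-10
Step 1 - add duration:
  minutes: 48 + 57 = 105 (carry 1h)
  hours: 8 + 6 + 1 = 15
  end in UTC-10: 15:45
Step 2 - convert UTC-10 -> UTC+3:
  offset difference: 3 - (-10) = 13 hours
  15 + (13) = 28 -> mod 24 = 4
Result: 04:45 in UTC+3

04:45


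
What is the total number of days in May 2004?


Month: May
Year: 2004
May is a 31-day month
Total: 31 days

31


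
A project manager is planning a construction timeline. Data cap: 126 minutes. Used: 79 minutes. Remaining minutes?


Total budget: 126 minutes
Time used: 79 minutes
Remaining: 126 - 79 = 47 minutes
Percent used: 62.7%
Percent remaining: 37.3%

47


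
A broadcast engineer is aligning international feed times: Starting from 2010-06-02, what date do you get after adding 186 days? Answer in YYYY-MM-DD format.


Start: 2010-06-02
Adding 186 days
Days remaining in June: 28
After June: 158 days still to add
July 2010: 31 days, 127 remaining
August 2010: 31 days, 96 remaining
September 2010: 30 days, 66 remaining
October 2010: 31 days, 35 remaining
Result: 2010-12-05

2010-12-05


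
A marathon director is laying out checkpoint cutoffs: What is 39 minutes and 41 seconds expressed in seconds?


Minutes: 39
Extra seconds: 41
Seconds per minute: 60
Minutes to seconds: 39 x 60 = 2340
Total: 2340 + 41 = 2381

2381


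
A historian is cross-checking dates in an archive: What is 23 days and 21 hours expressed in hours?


Days: 23
Extra hours: 21
Hours per day: 24
Days to hours: 23 x 24 = 552
Total: 552 + 21 = 573

573


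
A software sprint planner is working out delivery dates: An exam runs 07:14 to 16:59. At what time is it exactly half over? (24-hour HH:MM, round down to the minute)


Start time: 07:14 = 434 minutes from midnight
End time: 16:59 = 1019 minutes from midnight
Sum: 434 + 1019 = 1453
Midpoint: 1453 / 2 = 726 minutes
Convert: 726 / 60 = 12 hours, 6 minutes
Result: 12:06

12:06


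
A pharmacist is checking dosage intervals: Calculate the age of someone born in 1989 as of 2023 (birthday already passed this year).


Birth year: 1989
Current year: 2023
Age = current year - birth year
Age = 2023 - 1989 = 34

34


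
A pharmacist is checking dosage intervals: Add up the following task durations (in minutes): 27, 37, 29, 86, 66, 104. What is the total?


Durations: 27, 37, 29, 86, 66, 104
Running sum: 27
+ 37 = 64
+ 29 = 93
+ 86 = 179
+ 66 = 245
+ 104 = 349
Total duration: 349 minutes
That is 5 hours and 49 minutes

349


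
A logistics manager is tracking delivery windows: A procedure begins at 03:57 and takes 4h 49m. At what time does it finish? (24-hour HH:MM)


Start time: 03:57
Adding: 4 hours 49 minutes
Minutes: 57 + 49 = 106
Minute overflow: 106 >= 60, so carry 1 hour, minutes = 46
Hours: 3 + 4 + 1 = 8
Result: 08:46

08:46


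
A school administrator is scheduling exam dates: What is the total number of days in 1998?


Year: 1998
Check leap year rules:
Divisible by 4? No
1998 is not a leap year
Days: 365

365


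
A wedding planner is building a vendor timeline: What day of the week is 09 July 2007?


Date: 2007-07-09
January 1, 2007 is a Monday
Day of year: 190
Offset from Jan 1: 189 days
189 mod 7 = 0
Result: Monday

Monday


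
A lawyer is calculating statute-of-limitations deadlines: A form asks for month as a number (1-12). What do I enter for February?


Calendar month order:
1. January
2. February <--
3. March
February is month number 2

2


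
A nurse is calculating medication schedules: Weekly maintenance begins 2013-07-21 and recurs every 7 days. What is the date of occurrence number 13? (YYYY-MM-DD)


First occurrence: 2013-07-21 (occurrence 1)
Each occurrence is 7 days after the previous.
Occurrence 13 is 12 weeks after the first.
12 weeks = 84 days
2013-07-21 + 84 days = 2013-10-13

2013-10-13


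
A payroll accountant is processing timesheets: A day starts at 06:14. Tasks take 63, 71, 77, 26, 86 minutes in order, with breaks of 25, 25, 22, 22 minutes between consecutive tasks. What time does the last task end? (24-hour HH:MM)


Start: 06:14 = 374 min from midnight
  after task 1 (63 min): 07:17
  after break (25 min): 07:42
  after task 2 (71 min): 08:53
  after break (25 min): 09:18
  after task 3 (77 min): 10:35
  after break (22 min): 10:57
  after task 4 (26 min): 11:23
  after break (22 min): 11:45
  after task 5 (86 min): 13:11
Total elapsed: 417 minutes
End time: 13:11

13:11


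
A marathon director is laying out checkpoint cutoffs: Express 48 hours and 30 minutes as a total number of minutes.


Hours: 48
Extra minutes: 30
Minutes per hour: 60
Hours to minutes: 48 x 60 = 2880
Total: 2880 + 30 = 2910

2910


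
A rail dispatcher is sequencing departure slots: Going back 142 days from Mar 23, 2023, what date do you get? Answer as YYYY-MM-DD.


Start: 2023-03-23
Subtracting 142 days
Days already passed in March: 23
After going back through March: 119 more days to subtract
February 2023: 28 days, 91 remaining
January 2023: 31 days, 60 remaining
December 2022: 31 days, 29 remaining
November 2022 has 30 days, need 29
Result: 2022-11-01

2022-11-01


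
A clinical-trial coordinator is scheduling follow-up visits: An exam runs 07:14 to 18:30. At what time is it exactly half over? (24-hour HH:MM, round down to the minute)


Start time: 07:14 = 434 minutes from midnight
End time: 18:30 = 1110 minutes from midnight
Sum: 434 + 1110 = 1544
Midpoint: 1544 / 2 = 772 minutes
Convert: 772 / 60 = 12 hours, 52 minutes
Result: 12:52

12:52


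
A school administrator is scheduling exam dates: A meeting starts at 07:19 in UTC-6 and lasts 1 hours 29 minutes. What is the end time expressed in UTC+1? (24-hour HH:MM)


Start: 07:19 in UTC-6
Step 1 - add duration:
  minutes: 19 + 29 = 48
  hours: 7 + 1 + 0 = 8
  end in UTC-6: 08:48
Step 2 - convert UTC-6 -> UTC+1:
  offset difference: 1 - (-6) = 7 hours
  8 + (7) = 15 -> mod 24 = 15
Result: 15:48 in UTC+1

15:48


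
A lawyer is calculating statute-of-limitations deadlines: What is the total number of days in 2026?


Year: 2026
Check leap year rules:
Divisible by 4? No
2026 is not a leap year
Days: 365

365


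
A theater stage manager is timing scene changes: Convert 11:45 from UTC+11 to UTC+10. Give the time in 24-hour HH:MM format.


Local time: 11:45 at UTC+11 (offset 11h)
Target zone: UTC+10 (offset 10h)
Difference: 10 - (11) = -1 hours
Calculation: 11 + (-1) = 10
Result: 10:45

10:45


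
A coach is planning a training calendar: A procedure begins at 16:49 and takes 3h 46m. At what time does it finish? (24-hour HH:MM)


Start time: 16:49
Adding: 3 hours 46 minutes
Minutes: 49 + 46 = 95
Minute overflow: 95 >= 60, so carry 1 hour, minutes = 35
Hours: 16 + 3 + 1 = 20
Result: 20:35

20:35


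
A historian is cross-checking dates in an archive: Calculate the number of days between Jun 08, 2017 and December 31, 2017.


Start: June 08, 2017
End: December 31, 2017
Days left in June: 22
July: 31
August: 31
September: 30
October: 31
... plus remaining months
Sum of remaining months: 184
Total: 22 + 184 = 206

206


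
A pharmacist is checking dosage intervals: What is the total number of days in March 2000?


Month: March
Year: 2000
March is a 31-day month
Total: 31 days

31


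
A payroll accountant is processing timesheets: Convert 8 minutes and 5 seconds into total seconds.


Minutes: 8
Seconds: 5
Convert minutes to seconds: 8 x 60 = 480
Add remaining seconds: 480 + 5 = 485

485


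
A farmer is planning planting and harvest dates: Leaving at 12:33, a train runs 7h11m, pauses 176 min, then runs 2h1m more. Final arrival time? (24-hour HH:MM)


Depart: 12:33
Leg 1: +431 min -> 19:44
Layover: +176 min -> 22:40
Leg 2: +121 min -> 00:41
Total travel: 728 minutes = 12h 8m
Arrival: 00:41

00:41


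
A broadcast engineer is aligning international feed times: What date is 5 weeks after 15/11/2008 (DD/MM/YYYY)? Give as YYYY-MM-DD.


Start: 2008-11-15
Weeks to add: 5
Convert to days: 5 x 7 = 35 days
Add 35 days to 2008-11-15
Result: 2008-12-20

2008-12-20


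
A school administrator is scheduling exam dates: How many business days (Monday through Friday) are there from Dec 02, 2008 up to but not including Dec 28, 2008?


Start: 2008-12-02 (Tuesday)
End (exclusive): 2008-12-28 (Sunday)
Total calendar days: 26
Full weeks: 26 // 7 = 3 -> 15 weekdays
Remaining 5 days starting on Tuesday:
  Tue(w), Wed(w), Thu(w), Fri(w), Sat(-) -> 4 weekdays
Total business days: 15 + 4 = 19

19


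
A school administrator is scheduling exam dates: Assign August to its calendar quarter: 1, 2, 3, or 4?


Month: August (month 8)
Q1: January-March (months 1-3)
Q2: April-June (months 4-6)
Q3: July-September (months 7-9)
Q4: October-December (months 10-12)
Month 8 falls in Q3

3


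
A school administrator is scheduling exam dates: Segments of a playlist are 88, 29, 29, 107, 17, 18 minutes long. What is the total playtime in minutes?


Durations: 88, 29, 29, 107, 17, 18
Running sum: 88
+ 29 = 117
+ 29 = 146
+ 107 = 253
+ 17 = 270
+ 18 = 288
Total duration: 288 minutes
That is 4 hours and 48 minutes

288


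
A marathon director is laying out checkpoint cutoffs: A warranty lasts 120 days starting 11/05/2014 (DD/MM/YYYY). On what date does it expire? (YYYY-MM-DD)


Start: 2014-05-11
Adding 120 days
Days remaining in May: 20
After May: 100 days still to add
June 2014: 30 days, 70 remaining
July 2014: 31 days, 39 remaining
August 2014: 31 days, 8 remaining
September 2014 has 30 days, need 8
Result: 2014-09-08

2014-09-08


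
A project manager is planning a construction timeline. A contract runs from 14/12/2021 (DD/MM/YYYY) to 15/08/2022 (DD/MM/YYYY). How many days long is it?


Start date: 2021-12-14
End date: 2022-08-15
Dec 2021: +18 days
Jan 2022: +31 days
Feb 2022: +28 days
... (6 more months)
Total: 244 days

244


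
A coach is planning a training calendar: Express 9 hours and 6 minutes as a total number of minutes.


Hours: 9
Extra minutes: 6
Minutes per hour: 60
Hours to minutes: 9 x 60 = 540
Total: 540 + 6 = 546

546


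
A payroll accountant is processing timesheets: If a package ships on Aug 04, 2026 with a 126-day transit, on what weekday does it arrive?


Start: 2026-08-04 (Tuesday)
Step 1 - find target date: add 126 days
  2026-08-04 + 126 days = 2026-12-08
Step 2 - day of week:
  126 mod 7 = 0
  Tuesday + 0 days -> Tuesday
Result: Tuesday (2026-12-08)

Tuesday


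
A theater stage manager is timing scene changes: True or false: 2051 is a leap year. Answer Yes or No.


Year: 2051
Divisible by 4? 2051 / 4 = 512.75 -> No
Not divisible by 4, so NOT a leap year

No


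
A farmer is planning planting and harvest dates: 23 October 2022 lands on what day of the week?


Date: 2022-10-23
January 1, 2022 is a Saturday
Day of year: 296
Offset from Jan 1: 295 days
295 mod 7 = 1
Result: Sunday

Sunday


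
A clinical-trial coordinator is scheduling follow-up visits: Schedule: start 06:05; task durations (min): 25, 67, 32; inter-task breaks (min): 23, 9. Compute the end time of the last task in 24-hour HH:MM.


Start: 06:05 = 365 min from midnight
  after task 1 (25 min): 06:30
  after break (23 min): 06:53
  after task 2 (67 min): 08:00
  after break (9 min): 08:09
  after task 3 (32 min): 08:41
Total elapsed: 156 minutes
End time: 08:41

08:41


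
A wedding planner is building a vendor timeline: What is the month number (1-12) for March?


Calendar month order:
2. February
3. March <--
4. April
March is month number 3

3


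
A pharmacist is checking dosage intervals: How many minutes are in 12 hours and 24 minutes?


Hours: 12
Minutes: 24
Convert hours to minutes: 12 x 60 = 720
Add remaining minutes: 720 + 24 = 744

744


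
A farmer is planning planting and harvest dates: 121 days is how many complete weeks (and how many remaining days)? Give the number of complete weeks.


Total days: 121
Days per week: 7
Division: 121 / 7 = 17 remainder 2
Complete weeks: 17
Remaining days: 2

17


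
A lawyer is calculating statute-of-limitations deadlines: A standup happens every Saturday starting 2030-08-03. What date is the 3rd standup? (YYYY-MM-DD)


First occurrence: 2030-08-03 (occurrence 1)
Each occurrence is 7 days after the previous.
Occurrence 3 is 2 weeks after the first.
2 weeks = 14 days
2030-08-03 + 14 days = 2030-08-17

2030-08-17


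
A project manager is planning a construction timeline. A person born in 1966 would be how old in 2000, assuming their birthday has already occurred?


Birth year: 1966
Current year: 2000
Age = current year - birth year
Age = 2000 - 1966 = 34

34


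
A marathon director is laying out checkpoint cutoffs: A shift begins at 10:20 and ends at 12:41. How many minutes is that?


Start time: 10:20 = 620 minutes from midnight
End time: 12:41 = 761 minutes from midnight
Difference: 761 - 620 = 141 minutes
That is 2 hours and 21 minutes

141


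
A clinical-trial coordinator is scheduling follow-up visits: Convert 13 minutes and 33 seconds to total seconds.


Minutes: 13
Extra seconds: 33
Seconds per minute: 60
Minutes to seconds: 13 x 60 = 780
Total: 780 + 33 = 813

813


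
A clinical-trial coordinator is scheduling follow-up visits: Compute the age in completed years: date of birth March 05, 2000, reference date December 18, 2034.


Birth: 2000-03-05
Reference: 2034-12-18
Year difference: 2034 - 2000 = 34
Has birthday (03-05) occurred by 12-18? Yes
Age in full years: 34

34


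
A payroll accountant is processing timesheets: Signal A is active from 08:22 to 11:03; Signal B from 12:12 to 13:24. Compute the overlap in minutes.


Interval A: [502, 663] minutes from midnight
Interval B: [732, 804] minutes from midnight
Overlap start = max(502, 732) = 732
Overlap end = min(663, 804) = 663
End <= start, so the intervals do not overlap: 0 minutes

0


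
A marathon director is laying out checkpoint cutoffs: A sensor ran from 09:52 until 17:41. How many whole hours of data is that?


Start: 09:52
End: 17:41
Hour difference: 17 - 9 = 8 hours
Minute difference: 41 - 52 = -11 minutes
Total minutes: 469
Complete hours: 469 / 60 = 7 (remainder 49)

7


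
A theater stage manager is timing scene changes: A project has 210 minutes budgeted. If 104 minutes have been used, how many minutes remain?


Total budget: 210 minutes
Time used: 104 minutes
Remaining: 210 - 104 = 106 minutes
Percent used: 49.5%
Percent remaining: 50.5%

106


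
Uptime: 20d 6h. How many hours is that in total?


Days: 20
Extra hours: 6
Hours per day: 24
Days to hours: 20 x 24 = 480
Total: 480 + 6 = 486

486


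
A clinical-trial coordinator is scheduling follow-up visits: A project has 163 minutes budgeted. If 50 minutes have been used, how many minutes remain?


Total budget: 163 minutes
Time used: 50 minutes
Remaining: 163 - 50 = 113 minutes
Percent used: 30.7%
Percent remaining: 69.3%

113


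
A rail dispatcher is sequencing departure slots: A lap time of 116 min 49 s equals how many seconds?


Minutes: 116
Seconds: 49
Convert minutes to seconds: 116 x 60 = 6960
Add remaining seconds: 6960 + 49 = 7009

7009


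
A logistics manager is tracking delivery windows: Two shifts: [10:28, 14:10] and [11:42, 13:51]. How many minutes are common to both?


Interval A: [628, 850] minutes from midnight
Interval B: [702, 831] minutes from midnight
Overlap start = max(628, 702) = 702
Overlap end = min(850, 831) = 831
Overlap = 831 - 702 = 129 minutes

129


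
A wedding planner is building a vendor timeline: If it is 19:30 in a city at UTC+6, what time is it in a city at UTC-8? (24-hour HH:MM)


Local time: 19:30 at UTC+6 (offset 6h)
Target zone: UTC-8 (offset -8h)
Difference: -8 - (6) = -14 hours
Calculation: 19 + (-14) = 5
Result: 05:30

05:30


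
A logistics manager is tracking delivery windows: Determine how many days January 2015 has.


Month: January
Year: 2015
January is a 31-day month
Total: 31 days

31


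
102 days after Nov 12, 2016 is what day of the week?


Start: 2016-11-12 (Saturday)
Step 1 - find target date: add 102 days
  2016-11-12 + 102 days = 2017-02-22
Step 2 - day of week:
  102 mod 7 = 4
  Saturday + 4 days -> Wednesday
Result: Wednesday (2017-02-22)

Wednesday


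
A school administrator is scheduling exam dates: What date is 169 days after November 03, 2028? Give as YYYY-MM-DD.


Start: 2028-11-03
Adding 169 days
Days remaining in November: 27
After November: 142 days still to add
December 2028: 31 days, 111 remaining
January 2029: 31 days, 80 remaining
February 2029: 28 days, 52 remaining
March 2029: 31 days, 21 remaining
Result: 2029-04-21

2029-04-21


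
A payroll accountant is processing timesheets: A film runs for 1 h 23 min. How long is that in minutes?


Hours: 1
Minutes: 23
Convert hours to minutes: 1 x 60 = 60
Add remaining minutes: 60 + 23 = 83

83


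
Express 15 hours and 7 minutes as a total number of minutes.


Hours: 15
Extra minutes: 7
Minutes per hour: 60
Hours to minutes: 15 x 60 = 900
Total: 900 + 7 = 907

907


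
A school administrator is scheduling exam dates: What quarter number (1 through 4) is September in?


Month: September (month 9)
Q1: January-March (months 1-3)
Q2: April-June (months 4-6)
Q3: July-September (months 7-9)
Q4: October-December (months 10-12)
Month 9 falls in Q3

3


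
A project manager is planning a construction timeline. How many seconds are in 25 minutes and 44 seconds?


Minutes: 25
Extra seconds: 44
Seconds per minute: 60
Minutes to seconds: 25 x 60 = 1500
Total: 1500 + 44 = 1544

1544


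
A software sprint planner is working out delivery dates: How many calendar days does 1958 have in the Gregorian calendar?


Year: 1958
Check leap year rules:
Divisible by 4? No
1958 is not a leap year
Days: 365

365


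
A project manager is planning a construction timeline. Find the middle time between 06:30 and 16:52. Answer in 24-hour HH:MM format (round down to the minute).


Start time: 06:30 = 390 minutes from midnight
End time: 16:52 = 1012 minutes from midnight
Sum: 390 + 1012 = 1402
Midpoint: 1402 / 2 = 701 minutes
Convert: 701 / 60 = 11 hours, 41 minutes
Result: 11:41

11:41


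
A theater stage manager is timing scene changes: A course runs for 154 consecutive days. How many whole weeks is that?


Total days: 154
Days per week: 7
Division: 154 / 7 = 22 remainder 0
Complete weeks: 22
Remaining days: 0

22


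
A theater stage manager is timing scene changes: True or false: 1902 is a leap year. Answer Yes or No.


Year: 1902
Divisible by 4? 1902 / 4 = 475.5 -> No
Not divisible by 4, so NOT a leap year

No


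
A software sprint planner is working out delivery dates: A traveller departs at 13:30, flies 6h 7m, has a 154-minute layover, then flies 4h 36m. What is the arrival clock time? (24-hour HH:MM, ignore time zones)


Depart: 13:30
Leg 1: +367 min -> 19:37
Layover: +154 min -> 22:11
Leg 2: +276 min -> 02:47
Total travel: 797 minutes = 13h 17m
Arrival: 02:47

02:47


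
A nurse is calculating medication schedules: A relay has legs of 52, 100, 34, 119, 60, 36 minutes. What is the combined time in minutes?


Durations: 52, 100, 34, 119, 60, 36
Running sum: 52
+ 100 = 152
+ 34 = 186
+ 119 = 305
+ 60 = 365
+ 36 = 401
Total duration: 401 minutes
That is 6 hours and 41 minutes

401


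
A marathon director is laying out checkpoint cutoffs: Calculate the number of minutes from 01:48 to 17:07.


Start time: 01:48 = 108 minutes from midnight
End time: 17:07 = 1027 minutes from midnight
Difference: 1027 - 108 = 919 minutes
That is 15 hours and 19 minutes

919


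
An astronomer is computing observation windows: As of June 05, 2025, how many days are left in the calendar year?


Start: June 05, 2025
End: December 31, 2025
Days left in June: 25
July: 31
August: 31
September: 30
October: 31
... plus remaining months
Sum of remaining months: 184
Total: 25 + 184 = 209

209


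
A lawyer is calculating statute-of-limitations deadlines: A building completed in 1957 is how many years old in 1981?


Birth year: 1957
Current year: 1981
Age = current year - birth year
Age = 1981 - 1957 = 24

24


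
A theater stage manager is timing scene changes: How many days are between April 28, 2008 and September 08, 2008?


Start date: 2008-04-28
End date: 2008-09-08
Apr 2008: +3 days
May 2008: +31 days
Jun 2008: +30 days
... (3 more months)
Total: 133 days

133


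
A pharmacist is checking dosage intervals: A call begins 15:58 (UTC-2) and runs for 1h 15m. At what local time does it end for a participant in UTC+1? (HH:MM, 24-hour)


Start: 15:58 in UTC-2
Step 1 - add duration:
  minutes: 58 + 15 = 73 (carry 1h)
  hours: 15 + 1 + 1 = 17
  end in UTC-2: 17:13
Step 2 - convert UTC-2 -> UTC+1:
  offset difference: 1 - (-2) = 3 hours
  17 + (3) = 20 -> mod 24 = 20
Result: 20:13 in UTC+1

20:13


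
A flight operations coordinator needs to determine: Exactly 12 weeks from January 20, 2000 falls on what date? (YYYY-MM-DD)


Start: 2000-01-20
Weeks to add: 12
Convert to days: 12 x 7 = 84 days
Add 84 days to 2000-01-20
Result: 2000-04-13

2000-04-13


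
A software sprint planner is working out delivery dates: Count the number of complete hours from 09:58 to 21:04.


Start: 09:58
End: 21:04
Hour difference: 21 - 9 = 12 hours
Minute difference: 4 - 58 = -54 minutes
Total minutes: 666
Complete hours: 666 / 60 = 11 (remainder 6)

11


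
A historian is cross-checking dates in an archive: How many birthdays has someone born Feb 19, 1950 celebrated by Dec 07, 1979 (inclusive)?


Birth: 1950-02-19
Reference: 1979-12-07
Year difference: 1979 - 1950 = 29
Has birthday (02-19) occurred by 12-07? Yes
Age in full years: 29

29


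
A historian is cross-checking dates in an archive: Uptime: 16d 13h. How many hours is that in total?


Days: 16
Extra hours: 13
Hours per day: 24
Days to hours: 16 x 24 = 384
Total: 384 + 13 = 397

397


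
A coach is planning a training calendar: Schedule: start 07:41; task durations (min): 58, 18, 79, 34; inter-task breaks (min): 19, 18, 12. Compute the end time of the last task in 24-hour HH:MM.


Start: 07:41 = 461 min from midnight
  after task 1 (58 min): 08:39
  after break (19 min): 08:58
  after task 2 (18 min): 09:16
  after break (18 min): 09:34
  after task 3 (79 min): 10:53
  after break (12 min): 11:05
  after task 4 (34 min): 11:39
Total elapsed: 238 minutes
End time: 11:39

11:39


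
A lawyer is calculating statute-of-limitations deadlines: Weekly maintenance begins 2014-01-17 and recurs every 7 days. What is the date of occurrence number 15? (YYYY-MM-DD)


First occurrence: 2014-01-17 (occurrence 1)
Each occurrence is 7 days after the previous.
Occurrence 15 is 14 weeks after the first.
14 weeks = 98 days
2014-01-17 + 98 days = 2014-04-25

2014-04-25


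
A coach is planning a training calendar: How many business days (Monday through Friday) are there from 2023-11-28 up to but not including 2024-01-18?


Start: 2023-11-28 (Tuesday)
End (exclusive): 2024-01-18 (Thursday)
Total calendar days: 51
Full weeks: 51 // 7 = 7 -> 35 weekdays
Remaining 2 days starting on Tuesday:
  Tue(w), Wed(w) -> 2 weekdays
Total business days: 35 + 2 = 37

37


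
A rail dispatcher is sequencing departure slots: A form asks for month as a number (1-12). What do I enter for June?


Calendar month order:
5. May
6. June <--
7. July
June is month number 6

6


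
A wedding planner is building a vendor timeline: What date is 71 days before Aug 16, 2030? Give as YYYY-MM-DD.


Start: 2030-08-16
Subtracting 71 days
Days already passed in August: 16
After going back through August: 55 more days to subtract
July 2030: 31 days, 24 remaining
June 2030 has 30 days, need 24
Result: 2030-06-06

2030-06-06


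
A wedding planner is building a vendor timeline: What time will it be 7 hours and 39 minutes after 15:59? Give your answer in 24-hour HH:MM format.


Start time: 15:59
Adding: 7 hours 39 minutes
Minutes: 59 + 39 = 98
Minute overflow: 98 >= 60, so carry 1 hour, minutes = 38
Hours: 15 + 7 + 1 = 23
Result: 23:38

23:38


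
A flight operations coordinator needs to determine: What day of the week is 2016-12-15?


Date: 2016-12-15
January 1, 2016 is a Friday
Day of year: 350
Offset from Jan 1: 349 days
349 mod 7 = 6
Result: Thursday

Thursday


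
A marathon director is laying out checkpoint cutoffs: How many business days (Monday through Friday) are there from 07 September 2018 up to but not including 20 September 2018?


Start: 2018-09-07 (Friday)
End (exclusive): 2018-09-20 (Thursday)
Total calendar days: 13
Full weeks: 13 // 7 = 1 -> 5 weekdays
Remaining 6 days starting on Friday:
  Fri(w), Sat(-), Sun(-), Mon(w), Tue(w), Wed(w) -> 4 weekdays
Total business days: 5 + 4 = 9

9


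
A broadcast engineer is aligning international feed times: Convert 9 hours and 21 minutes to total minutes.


Hours: 9
Minutes: 21
Convert hours to minutes: 9 x 60 = 540
Add remaining minutes: 540 + 21 = 561

561


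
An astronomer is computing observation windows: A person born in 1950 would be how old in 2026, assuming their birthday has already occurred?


Birth year: 1950
Current year: 2026
Age = current year - birth year
Age = 2026 - 1950 = 76

76


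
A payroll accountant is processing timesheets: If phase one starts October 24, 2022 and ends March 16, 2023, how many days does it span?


Start date: 2022-10-24
End date: 2023-03-16
Oct 2022: +8 days
Nov 2022: +30 days
Dec 2022: +31 days
... (3 more months)
Total: 143 days

143


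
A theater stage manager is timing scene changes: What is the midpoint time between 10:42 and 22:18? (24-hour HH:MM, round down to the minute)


Start time: 10:42 = 642 minutes from midnight
End time: 22:18 = 1338 minutes from midnight
Sum: 642 + 1338 = 1980
Midpoint: 1980 / 2 = 990 minutes
Convert: 990 / 60 = 16 hours, 30 minutes
Result: 16:30

16:30


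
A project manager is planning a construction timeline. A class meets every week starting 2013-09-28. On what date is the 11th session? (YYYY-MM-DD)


First occurrence: 2013-09-28 (occurrence 1)
Each occurrence is 7 days after the previous.
Occurrence 11 is 10 weeks after the first.
10 weeks = 70 days
2013-09-28 + 70 days = 2013-12-07

2013-12-07


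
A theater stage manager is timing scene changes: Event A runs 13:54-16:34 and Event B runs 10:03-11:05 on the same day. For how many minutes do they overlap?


Interval A: [834, 994] minutes from midnight
Interval B: [603, 665] minutes from midnight
Overlap start = max(834, 603) = 834
Overlap end = min(994, 665) = 665
End <= start, so the intervals do not overlap: 0 minutes

0


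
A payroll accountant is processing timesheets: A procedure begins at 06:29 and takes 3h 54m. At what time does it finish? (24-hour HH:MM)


Start time: 06:29
Adding: 3 hours 54 minutes
Minutes: 29 + 54 = 83
Minute overflow: 83 >= 60, so carry 1 hour, minutes = 23
Hours: 6 + 3 + 1 = 10
Result: 10:23

10:23


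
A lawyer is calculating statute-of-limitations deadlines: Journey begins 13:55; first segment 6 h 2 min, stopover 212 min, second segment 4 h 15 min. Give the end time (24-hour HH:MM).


Depart: 13:55
Leg 1: +362 min -> 19:57
Layover: +212 min -> 23:29
Leg 2: +255 min -> 03:44
Total travel: 829 minutes = 13h 49m
Arrival: 03:44

03:44


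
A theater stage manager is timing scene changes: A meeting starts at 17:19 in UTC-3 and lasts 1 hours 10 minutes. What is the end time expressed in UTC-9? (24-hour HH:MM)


Start: 17:19 in UTC-3
Step 1 - add duration:
  minutes: 19 + 10 = 29
  hours: 17 + 1 + 0 = 18
  end in UTC-3: 18:29
Step 2 - convert UTC-3 -> UTC-9:
  offset difference: -9 - (-3) = -6 hours
  18 + (-6) = 12 -> mod 24 = 12
Result: 12:29 in UTC-9

12:29


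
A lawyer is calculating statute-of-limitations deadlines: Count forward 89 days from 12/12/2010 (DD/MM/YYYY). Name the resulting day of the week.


Start: 2010-12-12 (Sunday)
Step 1 - find target date: add 89 days
  2010-12-12 + 89 days = 2011-03-11
Step 2 - day of week:
  89 mod 7 = 5
  Sunday + 5 days -> Friday
Result: Friday (2011-03-11)

Friday


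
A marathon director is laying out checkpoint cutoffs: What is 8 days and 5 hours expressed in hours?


Days: 8
Extra hours: 5
Hours per day: 24
Days to hours: 8 x 24 = 192
Total: 192 + 5 = 197

197


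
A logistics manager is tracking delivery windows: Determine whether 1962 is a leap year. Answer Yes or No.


Year: 1962
Divisible by 4? 1962 / 4 = 490.5 -> No
Not divisible by 4, so NOT a leap year

No


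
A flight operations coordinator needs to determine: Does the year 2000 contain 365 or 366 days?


Year: 2000
Check leap year rules:
Divisible by 4? Yes
Divisible by 100? Yes
Divisible by 400? Yes
2000 is a leap year
Days: 366

366


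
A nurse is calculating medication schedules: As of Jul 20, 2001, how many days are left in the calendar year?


Start: July 20, 2001
End: December 31, 2001
Days left in July: 11
August: 31
September: 30
October: 31
November: 30
... plus remaining months
Sum of remaining months: 153
Total: 11 + 153 = 164

164


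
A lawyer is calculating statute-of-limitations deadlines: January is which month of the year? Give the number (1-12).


Calendar month order:
1. January <--
2. February
January is month number 1

1


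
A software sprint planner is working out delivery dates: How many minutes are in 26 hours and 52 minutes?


Hours: 26
Extra minutes: 52
Minutes per hour: 60
Hours to minutes: 26 x 60 = 1560
Total: 1560 + 52 = 1612

1612


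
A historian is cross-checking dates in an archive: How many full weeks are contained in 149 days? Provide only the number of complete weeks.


Total days: 149
Days per week: 7
Division: 149 / 7 = 21 remainder 2
Complete weeks: 21
Remaining days: 2

21


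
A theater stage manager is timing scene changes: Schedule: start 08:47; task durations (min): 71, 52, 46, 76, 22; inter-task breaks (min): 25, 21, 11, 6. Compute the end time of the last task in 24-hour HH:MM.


Start: 08:47 = 527 min from midnight
  after task 1 (71 min): 09:58
  after break (25 min): 10:23
  after task 2 (52 min): 11:15
  after break (21 min): 11:36
  after task 3 (46 min): 12:22
  after break (11 min): 12:33
  after task 4 (76 min): 13:49
  after break (6 min): 13:55
  after task 5 (22 min): 14:17
Total elapsed: 330 minutes
End time: 14:17

14:17


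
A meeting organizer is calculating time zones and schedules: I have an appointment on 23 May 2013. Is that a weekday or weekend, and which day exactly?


Date: 2013-05-23
January 1, 2013 is a Tuesday
Day of year: 143
Offset from Jan 1: 142 days
142 mod 7 = 2
Result: Thursday

Thursday


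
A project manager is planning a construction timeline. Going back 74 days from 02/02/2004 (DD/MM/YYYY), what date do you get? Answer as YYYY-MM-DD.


Start: 2004-02-02
Subtracting 74 days
Days already passed in February: 2
After going back through February: 72 more days to subtract
January 2004: 31 days, 41 remaining
December 2003: 31 days, 10 remaining
November 2003 has 30 days, need 10
Result: 2003-11-20

2003-11-20


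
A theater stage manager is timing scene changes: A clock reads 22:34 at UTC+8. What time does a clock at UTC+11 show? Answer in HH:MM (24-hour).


Local time: 22:34 at UTC+8 (offset 8h)
Target zone: UTC+11 (offset 11h)
Difference: 11 - (8) = 3 hours
Calculation: 22 + (3) = 25
Wraparound: (25) mod 24 = 1
Result: 01:34

01:34


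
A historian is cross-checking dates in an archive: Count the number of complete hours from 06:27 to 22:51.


Start: 06:27
End: 22:51
Hour difference: 22 - 6 = 16 hours
Minute difference: 51 - 27 = 24 minutes
Total minutes: 984
Complete hours: 984 / 60 = 16 (remainder 24)

16


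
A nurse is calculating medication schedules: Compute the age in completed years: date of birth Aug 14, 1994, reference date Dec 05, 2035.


Birth: 1994-08-14
Reference: 2035-12-05
Year difference: 2035 - 1994 = 41
Has birthday (08-14) occurred by 12-05? Yes
Age in full years: 41

41


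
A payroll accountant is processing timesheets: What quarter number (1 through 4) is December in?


Month: December (month 12)
Q1: January-March (months 1-3)
Q2: April-June (months 4-6)
Q3: July-September (months 7-9)
Q4: October-December (months 10-12)
Month 12 falls in Q4

4


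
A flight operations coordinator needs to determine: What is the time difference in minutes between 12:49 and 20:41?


Start time: 12:49 = 769 minutes from midnight
End time: 20:41 = 1241 minutes from midnight
Difference: 1241 - 769 = 472 minutes
That is 7 hours and 52 minutes

472


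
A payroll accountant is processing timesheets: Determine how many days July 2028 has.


Month: July
Year: 2028
July is a 31-day month
Total: 31 days

31


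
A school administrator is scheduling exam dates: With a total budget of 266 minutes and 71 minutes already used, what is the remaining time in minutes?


Total budget: 266 minutes
Time used: 71 minutes
Remaining: 266 - 71 = 195 minutes
Percent used: 26.7%
Percent remaining: 73.3%

195


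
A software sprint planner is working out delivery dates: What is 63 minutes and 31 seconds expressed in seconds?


Minutes: 63
Extra seconds: 31
Seconds per minute: 60
Minutes to seconds: 63 x 60 = 3780
Total: 3780 + 31 = 3811

3811


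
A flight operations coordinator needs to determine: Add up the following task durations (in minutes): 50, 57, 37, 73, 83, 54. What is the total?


Durations: 50, 57, 37, 73, 83, 54
Running sum: 50
+ 57 = 107
+ 37 = 144
+ 73 = 217
+ 83 = 300
+ 54 = 354
Total duration: 354 minutes
That is 5 hours and 54 minutes

354


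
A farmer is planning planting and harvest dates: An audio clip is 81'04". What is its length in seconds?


Minutes: 81
Seconds: 4
Convert minutes to seconds: 81 x 60 = 4860
Add remaining seconds: 4860 + 4 = 4864

4864


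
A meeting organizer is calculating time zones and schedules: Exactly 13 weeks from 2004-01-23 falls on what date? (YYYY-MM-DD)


Start: 2004-01-23
Weeks to add: 13
Convert to days: 13 x 7 = 91 days
Add 91 days to 2004-01-23
Result: 2004-04-23

2004-04-23


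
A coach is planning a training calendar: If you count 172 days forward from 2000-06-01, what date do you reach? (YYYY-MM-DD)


Start: 2000-06-01
Adding 172 days
Days remaining in June: 29
After June: 143 days still to add
July 2000: 31 days, 112 remaining
August 2000: 31 days, 81 remaining
September 2000: 30 days, 51 remaining
October 2000: 31 days, 20 remaining
Result: 2000-11-20

2000-11-20


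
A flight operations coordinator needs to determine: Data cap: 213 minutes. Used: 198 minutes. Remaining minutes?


Total budget: 213 minutes
Time used: 198 minutes
Remaining: 213 - 198 = 15 minutes
Percent used: 93.0%
Percent remaining: 7.0%

15


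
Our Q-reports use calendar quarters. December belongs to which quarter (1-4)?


Month: December (month 12)
Q1: January-March (months 1-3)
Q2: April-June (months 4-6)
Q3: July-September (months 7-9)
Q4: October-December (months 10-12)
Month 12 falls in Q4

4


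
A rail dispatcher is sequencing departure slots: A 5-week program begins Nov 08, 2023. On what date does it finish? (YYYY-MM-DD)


Start: 2023-11-08
Weeks to add: 5
Convert to days: 5 x 7 = 35 days
Add 35 days to 2023-11-08
Result: 2023-12-13

2023-12-13


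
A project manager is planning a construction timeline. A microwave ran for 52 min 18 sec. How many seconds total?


Minutes: 52
Extra seconds: 18
Seconds per minute: 60
Minutes to seconds: 52 x 60 = 3120
Total: 3120 + 18 = 3138

3138


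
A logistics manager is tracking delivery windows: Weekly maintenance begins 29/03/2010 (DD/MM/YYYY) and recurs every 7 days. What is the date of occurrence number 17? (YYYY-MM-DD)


First occurrence: 2010-03-29 (occurrence 1)
Each occurrence is 7 days after the previous.
Occurrence 17 is 16 weeks after the first.
16 weeks = 112 days
2010-03-29 + 112 days = 2010-07-19

2010-07-19
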